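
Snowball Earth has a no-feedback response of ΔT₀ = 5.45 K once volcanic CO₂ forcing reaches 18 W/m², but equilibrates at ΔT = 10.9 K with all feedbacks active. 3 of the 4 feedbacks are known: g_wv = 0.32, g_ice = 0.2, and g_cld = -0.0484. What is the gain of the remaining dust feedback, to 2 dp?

0.03

Amplification A = ΔT/ΔT₀ = 10.9/5.45 = 2.
Total gain g = 1 − 1/A = 1 − 1/2 = 0.5.
Known gains sum to 0.32 + 0.2 − 0.0484 = 0.4716.
g_dust = 0.5 − 0.4716 = 0.03.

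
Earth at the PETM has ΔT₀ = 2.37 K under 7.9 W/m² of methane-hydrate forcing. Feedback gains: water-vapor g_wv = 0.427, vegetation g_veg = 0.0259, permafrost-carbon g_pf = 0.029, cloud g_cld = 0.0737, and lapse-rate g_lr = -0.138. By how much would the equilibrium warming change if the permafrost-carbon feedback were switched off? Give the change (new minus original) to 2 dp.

Original: g = 0.4176, ΔT = 2.37/(1−0.4176) = 4.0694 K.
Without permafrost-carbon: g' = 0.3886, ΔT' = 2.37/(1−0.3886) = 3.8763 K.
Change = 3.8763 − 4.0694 = -0.19 K.

-0.19 K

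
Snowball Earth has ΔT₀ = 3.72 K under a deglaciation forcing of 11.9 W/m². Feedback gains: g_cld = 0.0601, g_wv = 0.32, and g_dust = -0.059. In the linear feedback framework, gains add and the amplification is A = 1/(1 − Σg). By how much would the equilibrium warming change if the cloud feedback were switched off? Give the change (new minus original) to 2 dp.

Original: g = 0.3211, ΔT = 3.72/(1−0.3211) = 5.4795 K.
Without cloud: g' = 0.261, ΔT' = 3.72/(1−0.261) = 5.0338 K.
Change = 5.0338 − 5.4795 = -0.45 K.

-0.45 K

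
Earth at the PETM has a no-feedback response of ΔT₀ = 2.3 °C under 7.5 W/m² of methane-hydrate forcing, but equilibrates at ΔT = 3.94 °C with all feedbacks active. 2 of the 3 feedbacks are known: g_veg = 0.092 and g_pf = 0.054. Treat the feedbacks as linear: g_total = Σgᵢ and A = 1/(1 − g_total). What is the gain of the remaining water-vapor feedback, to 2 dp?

Amplification A = ΔT/ΔT₀ = 3.94/2.3 = 1.713.
Total gain g = 1 − 1/A = 1 − 1/1.713 = 0.4162.
Known gains sum to 0.092 + 0.054 = 0.146.
g_wv = 0.4162 − 0.146 = 0.27.

0.27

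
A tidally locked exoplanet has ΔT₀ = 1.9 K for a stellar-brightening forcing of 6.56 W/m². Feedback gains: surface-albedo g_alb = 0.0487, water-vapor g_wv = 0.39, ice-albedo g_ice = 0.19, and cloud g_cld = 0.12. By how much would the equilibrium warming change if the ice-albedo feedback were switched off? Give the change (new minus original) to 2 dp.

Original: g = 0.7487, ΔT = 1.9/(1−0.7487) = 7.5607 K.
Without ice-albedo: g' = 0.5587, ΔT' = 1.9/(1−0.5587) = 4.3055 K.
Change = 4.3055 − 7.5607 = -3.26 K.

-3.26 K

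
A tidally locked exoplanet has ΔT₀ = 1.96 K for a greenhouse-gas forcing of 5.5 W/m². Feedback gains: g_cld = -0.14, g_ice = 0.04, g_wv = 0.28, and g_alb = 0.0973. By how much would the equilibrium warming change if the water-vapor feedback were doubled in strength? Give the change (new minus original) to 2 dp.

Original: g = 0.2773, ΔT = 1.96/(1−0.2773) = 2.7121 K.
With doubled water-vapor: g' = 0.5573, ΔT' = 1.96/(1−0.5573) = 4.4274 K.
Change = 4.4274 − 2.7121 = 1.72 K.

1.72 K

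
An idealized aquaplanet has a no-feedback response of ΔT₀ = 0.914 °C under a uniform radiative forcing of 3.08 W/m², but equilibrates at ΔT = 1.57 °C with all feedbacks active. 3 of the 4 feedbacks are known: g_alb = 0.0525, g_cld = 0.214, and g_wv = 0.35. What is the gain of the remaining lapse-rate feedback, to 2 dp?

-0.20

Amplification A = ΔT/ΔT₀ = 1.57/0.914 = 1.718.
Total gain g = 1 − 1/A = 1 − 1/1.718 = 0.4179.
Known gains sum to 0.0525 + 0.214 + 0.35 = 0.6165.
g_lr = 0.4179 − 0.6165 = -0.20.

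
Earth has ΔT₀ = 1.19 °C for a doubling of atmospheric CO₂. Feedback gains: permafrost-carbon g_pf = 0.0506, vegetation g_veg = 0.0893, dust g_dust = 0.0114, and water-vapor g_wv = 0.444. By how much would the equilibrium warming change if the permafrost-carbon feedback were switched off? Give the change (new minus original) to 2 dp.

Original: g = 0.5953, ΔT = 1.19/(1−0.5953) = 2.9404 °C.
Without permafrost-carbon: g' = 0.5447, ΔT' = 1.19/(1−0.5447) = 2.6137 °C.
Change = 2.6137 − 2.9404 = -0.33 °C.

-0.33 °C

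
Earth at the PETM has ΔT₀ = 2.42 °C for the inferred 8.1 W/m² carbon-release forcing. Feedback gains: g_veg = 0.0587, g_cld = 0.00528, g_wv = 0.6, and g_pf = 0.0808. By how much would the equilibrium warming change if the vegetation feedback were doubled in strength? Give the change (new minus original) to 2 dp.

2.83 °C

Original: g = 0.74478, ΔT = 2.42/(1−0.74478) = 9.4820 °C.
With doubled vegetation: g' = 0.80348, ΔT' = 2.42/(1−0.80348) = 12.3143 °C.
Change = 12.3143 − 9.4820 = 2.83 °C.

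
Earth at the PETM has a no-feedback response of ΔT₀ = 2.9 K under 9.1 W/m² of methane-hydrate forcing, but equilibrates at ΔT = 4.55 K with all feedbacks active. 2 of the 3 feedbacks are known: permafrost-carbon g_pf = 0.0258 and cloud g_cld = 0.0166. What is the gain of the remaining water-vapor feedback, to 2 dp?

Amplification A = ΔT/ΔT₀ = 4.55/2.9 = 1.569.
Total gain g = 1 − 1/A = 1 − 1/1.569 = 0.3627.
Known gains sum to 0.0258 + 0.0166 = 0.0424.
g_wv = 0.3627 − 0.0424 = 0.32.

0.32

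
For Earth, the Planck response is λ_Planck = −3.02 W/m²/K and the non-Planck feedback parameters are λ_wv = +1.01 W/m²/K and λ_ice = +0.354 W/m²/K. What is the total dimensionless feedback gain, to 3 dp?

Convert to gains: g_wv = 1.01/3.02 = 0.3344; g_ice = 0.354/3.02 = 0.1172.
Total gain g = 0.4516.

0.452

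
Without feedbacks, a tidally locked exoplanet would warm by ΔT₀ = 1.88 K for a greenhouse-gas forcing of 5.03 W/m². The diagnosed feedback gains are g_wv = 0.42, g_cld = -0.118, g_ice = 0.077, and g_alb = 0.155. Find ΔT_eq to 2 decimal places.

4.03 K

Total gain g = 0.42 − 0.118 + 0.077 + 0.155 = 0.534.
Amplification A = 1/(1 − 0.534) = 2.146.
ΔT = 1.88 × 2.146 = 4.03 K.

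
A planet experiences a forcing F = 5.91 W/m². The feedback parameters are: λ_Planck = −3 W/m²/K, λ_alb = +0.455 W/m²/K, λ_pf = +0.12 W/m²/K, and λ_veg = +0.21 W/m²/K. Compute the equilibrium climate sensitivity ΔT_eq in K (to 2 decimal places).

2.67 K

Net feedback parameter λ = (−3) + (+0.455) + (+0.12) + (+0.21) = -2.215 W/m²/K.
ΔT = −F/λ = −5.91/(-2.215) = 2.67 K.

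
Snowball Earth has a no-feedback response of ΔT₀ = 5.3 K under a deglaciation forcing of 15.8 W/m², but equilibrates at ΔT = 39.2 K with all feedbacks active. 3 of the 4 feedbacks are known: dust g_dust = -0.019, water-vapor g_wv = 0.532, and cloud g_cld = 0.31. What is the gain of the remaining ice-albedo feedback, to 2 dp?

Amplification A = ΔT/ΔT₀ = 39.2/5.3 = 7.396.
Total gain g = 1 − 1/A = 1 − 1/7.396 = 0.8648.
Known gains sum to -0.019 + 0.532 + 0.31 = 0.823.
g_ice = 0.8648 − 0.823 = 0.04.

0.04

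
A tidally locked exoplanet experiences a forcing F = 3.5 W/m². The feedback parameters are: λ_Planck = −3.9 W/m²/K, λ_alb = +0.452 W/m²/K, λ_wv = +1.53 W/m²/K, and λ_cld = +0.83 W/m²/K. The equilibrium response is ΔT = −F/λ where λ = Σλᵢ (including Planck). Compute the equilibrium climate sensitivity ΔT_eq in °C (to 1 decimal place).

Net feedback parameter λ = (−3.9) + (+0.452) + (+1.53) + (+0.83) = -1.088 W/m²/K.
ΔT = −F/λ = −3.5/(-1.088) = 3.2 °C.

3.2 °C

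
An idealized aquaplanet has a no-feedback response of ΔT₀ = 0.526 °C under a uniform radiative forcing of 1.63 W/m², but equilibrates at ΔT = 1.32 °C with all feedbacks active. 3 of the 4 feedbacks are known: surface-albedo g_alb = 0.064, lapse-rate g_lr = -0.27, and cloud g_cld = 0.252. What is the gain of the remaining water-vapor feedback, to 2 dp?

Amplification A = ΔT/ΔT₀ = 1.32/0.526 = 2.51.
Total gain g = 1 − 1/A = 1 − 1/2.51 = 0.6016.
Known gains sum to 0.064 − 0.27 + 0.252 = 0.046.
g_wv = 0.6016 − 0.046 = 0.56.

0.56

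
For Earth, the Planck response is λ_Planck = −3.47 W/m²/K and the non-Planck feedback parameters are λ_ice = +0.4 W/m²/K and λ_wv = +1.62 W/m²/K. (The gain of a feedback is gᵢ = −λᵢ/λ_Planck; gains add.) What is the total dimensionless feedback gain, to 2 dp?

Convert to gains: g_ice = 0.4/3.47 = 0.1153; g_wv = 1.62/3.47 = 0.4669.
Total gain g = 0.5822.

0.58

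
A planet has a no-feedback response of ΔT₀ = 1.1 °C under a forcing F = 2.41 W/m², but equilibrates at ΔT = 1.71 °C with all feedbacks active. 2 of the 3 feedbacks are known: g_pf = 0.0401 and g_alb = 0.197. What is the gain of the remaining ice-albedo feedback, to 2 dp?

Amplification A = ΔT/ΔT₀ = 1.71/1.1 = 1.555.
Total gain g = 1 − 1/A = 1 − 1/1.555 = 0.3569.
Known gains sum to 0.0401 + 0.197 = 0.2371.
g_ice = 0.3569 − 0.2371 = 0.12.

0.12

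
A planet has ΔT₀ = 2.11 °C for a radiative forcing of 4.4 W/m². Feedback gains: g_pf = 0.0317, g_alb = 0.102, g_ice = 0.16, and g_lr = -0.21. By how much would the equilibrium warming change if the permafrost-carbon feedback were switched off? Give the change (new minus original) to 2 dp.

-0.08 °C

Original: g = 0.0837, ΔT = 2.11/(1−0.0837) = 2.3027 °C.
Without permafrost-carbon: g' = 0.052, ΔT' = 2.11/(1−0.052) = 2.2257 °C.
Change = 2.2257 − 2.3027 = -0.08 °C.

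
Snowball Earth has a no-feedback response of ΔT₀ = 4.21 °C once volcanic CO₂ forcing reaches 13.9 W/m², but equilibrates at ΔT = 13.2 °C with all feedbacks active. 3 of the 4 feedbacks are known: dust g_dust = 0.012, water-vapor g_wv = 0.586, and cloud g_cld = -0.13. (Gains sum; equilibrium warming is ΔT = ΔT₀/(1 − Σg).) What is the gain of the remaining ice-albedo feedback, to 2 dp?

0.21

Amplification A = ΔT/ΔT₀ = 13.2/4.21 = 3.135.
Total gain g = 1 − 1/A = 1 − 1/3.135 = 0.681.
Known gains sum to 0.012 + 0.586 − 0.13 = 0.468.
g_ice = 0.681 − 0.468 = 0.21.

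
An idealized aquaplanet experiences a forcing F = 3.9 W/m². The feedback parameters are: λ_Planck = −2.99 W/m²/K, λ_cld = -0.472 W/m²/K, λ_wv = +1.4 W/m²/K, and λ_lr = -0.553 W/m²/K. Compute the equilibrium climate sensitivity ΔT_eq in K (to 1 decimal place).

Net feedback parameter λ = (−2.99) + (-0.472) + (+1.4) + (-0.553) = -2.615 W/m²/K.
ΔT = −F/λ = −3.9/(-2.615) = 1.5 K.

1.5 K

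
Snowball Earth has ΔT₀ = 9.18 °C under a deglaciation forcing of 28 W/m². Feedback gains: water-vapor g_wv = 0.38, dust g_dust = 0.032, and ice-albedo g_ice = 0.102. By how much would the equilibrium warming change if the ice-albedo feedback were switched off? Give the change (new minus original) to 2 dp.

Original: g = 0.514, ΔT = 9.18/(1−0.514) = 18.8889 °C.
Without ice-albedo: g' = 0.412, ΔT' = 9.18/(1−0.412) = 15.6122 °C.
Change = 15.6122 − 18.8889 = -3.28 °C.

-3.28 °C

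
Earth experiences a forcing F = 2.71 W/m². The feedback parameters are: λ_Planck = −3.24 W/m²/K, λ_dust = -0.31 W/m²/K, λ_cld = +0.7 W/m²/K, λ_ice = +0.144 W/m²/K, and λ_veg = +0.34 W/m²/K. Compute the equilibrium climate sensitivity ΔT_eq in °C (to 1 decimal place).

1.1 °C

Net feedback parameter λ = (−3.24) + (-0.31) + (+0.7) + (+0.144) + (+0.34) = -2.366 W/m²/K.
ΔT = −F/λ = −2.71/(-2.366) = 1.1 °C.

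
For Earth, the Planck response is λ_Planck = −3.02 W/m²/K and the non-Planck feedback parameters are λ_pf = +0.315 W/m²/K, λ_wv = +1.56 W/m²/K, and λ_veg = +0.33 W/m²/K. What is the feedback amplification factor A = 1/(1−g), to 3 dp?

3.706

Convert to gains: g_pf = 0.315/3.02 = 0.1043; g_wv = 1.56/3.02 = 0.5166; g_veg = 0.33/3.02 = 0.1093.
Total gain g = 0.7302.
A = 1/(1 − 0.7302) = 3.706.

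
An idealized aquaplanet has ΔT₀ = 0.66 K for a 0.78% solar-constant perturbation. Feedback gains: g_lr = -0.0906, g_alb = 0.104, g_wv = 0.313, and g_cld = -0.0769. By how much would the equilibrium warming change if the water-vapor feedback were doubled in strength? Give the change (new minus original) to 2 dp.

0.63 K

Original: g = 0.2495, ΔT = 0.66/(1−0.2495) = 0.8794 K.
With doubled water-vapor: g' = 0.5625, ΔT' = 0.66/(1−0.5625) = 1.5086 K.
Change = 1.5086 − 0.8794 = 0.63 K.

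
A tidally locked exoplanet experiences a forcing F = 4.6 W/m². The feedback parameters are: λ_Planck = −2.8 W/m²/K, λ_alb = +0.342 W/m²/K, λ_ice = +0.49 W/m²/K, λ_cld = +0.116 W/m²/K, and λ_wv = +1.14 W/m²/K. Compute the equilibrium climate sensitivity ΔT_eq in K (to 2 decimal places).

Net feedback parameter λ = (−2.8) + (+0.342) + (+0.49) + (+0.116) + (+1.14) = -0.712 W/m²/K.
ΔT = −F/λ = −4.6/(-0.712) = 6.46 K.

6.46 K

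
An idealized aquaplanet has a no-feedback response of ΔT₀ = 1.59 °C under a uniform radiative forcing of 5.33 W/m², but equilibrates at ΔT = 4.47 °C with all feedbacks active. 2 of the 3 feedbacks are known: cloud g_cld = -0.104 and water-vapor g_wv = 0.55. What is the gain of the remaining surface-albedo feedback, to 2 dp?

0.20

Amplification A = ΔT/ΔT₀ = 4.47/1.59 = 2.811.
Total gain g = 1 − 1/A = 1 − 1/2.811 = 0.6443.
Known gains sum to -0.104 + 0.55 = 0.446.
g_alb = 0.6443 − 0.446 = 0.20.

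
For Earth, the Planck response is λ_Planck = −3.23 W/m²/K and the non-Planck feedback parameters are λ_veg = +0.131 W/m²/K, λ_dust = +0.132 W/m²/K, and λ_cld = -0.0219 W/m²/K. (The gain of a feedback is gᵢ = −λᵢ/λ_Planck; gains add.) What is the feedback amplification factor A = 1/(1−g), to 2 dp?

Convert to gains: g_veg = 0.131/3.23 = 0.04056; g_dust = 0.132/3.23 = 0.04087; g_cld = -0.0219/3.23 = -0.00678.
Total gain g = 0.07465.
A = 1/(1 − 0.07465) = 1.08.

1.08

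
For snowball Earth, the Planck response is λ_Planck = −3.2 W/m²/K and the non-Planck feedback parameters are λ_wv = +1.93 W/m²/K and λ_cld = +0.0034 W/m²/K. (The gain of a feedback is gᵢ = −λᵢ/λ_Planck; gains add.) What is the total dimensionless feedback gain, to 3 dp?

0.604

Convert to gains: g_wv = 1.93/3.2 = 0.6031; g_cld = 0.0034/3.2 = 0.001062.
Total gain g = 0.604162.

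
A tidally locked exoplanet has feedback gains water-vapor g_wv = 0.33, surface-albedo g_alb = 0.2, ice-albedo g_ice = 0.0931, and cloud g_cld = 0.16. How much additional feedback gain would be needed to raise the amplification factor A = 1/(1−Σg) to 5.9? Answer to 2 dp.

0.05

Current total gain = 0.7831.
Target gain for A = 5.9: g* = 1 − 1/5.9 = 0.8305.
Additional gain needed = 0.8305 − 0.7831 = 0.05.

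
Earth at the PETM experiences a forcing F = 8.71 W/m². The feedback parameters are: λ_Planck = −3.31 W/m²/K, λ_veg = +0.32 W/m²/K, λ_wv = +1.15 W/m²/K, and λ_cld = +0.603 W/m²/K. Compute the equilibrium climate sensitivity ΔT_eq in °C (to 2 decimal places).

Net feedback parameter λ = (−3.31) + (+0.32) + (+1.15) + (+0.603) = -1.237 W/m²/K.
ΔT = −F/λ = −8.71/(-1.237) = 7.04 °C.

7.04 °C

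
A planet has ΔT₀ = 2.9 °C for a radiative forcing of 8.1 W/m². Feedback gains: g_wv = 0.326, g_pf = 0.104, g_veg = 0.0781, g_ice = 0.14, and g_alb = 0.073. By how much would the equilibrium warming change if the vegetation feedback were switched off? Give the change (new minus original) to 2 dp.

-2.27 °C

Original: g = 0.7211, ΔT = 2.9/(1−0.7211) = 10.3980 °C.
Without vegetation: g' = 0.643, ΔT' = 2.9/(1−0.643) = 8.1232 °C.
Change = 8.1232 − 10.3980 = -2.27 °C.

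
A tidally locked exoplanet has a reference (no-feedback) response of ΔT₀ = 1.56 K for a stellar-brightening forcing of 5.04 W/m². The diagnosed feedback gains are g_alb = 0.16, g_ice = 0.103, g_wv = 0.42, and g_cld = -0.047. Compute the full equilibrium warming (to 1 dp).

4.3 K

Total gain g = 0.16 + 0.103 + 0.42 − 0.047 = 0.636.
Amplification A = 1/(1 − 0.636) = 2.747.
ΔT = 1.56 × 2.747 = 4.3 K.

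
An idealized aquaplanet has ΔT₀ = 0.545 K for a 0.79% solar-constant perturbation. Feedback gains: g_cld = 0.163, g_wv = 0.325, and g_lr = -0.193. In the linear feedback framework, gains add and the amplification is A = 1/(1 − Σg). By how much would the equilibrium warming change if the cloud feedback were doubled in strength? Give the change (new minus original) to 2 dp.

0.23 K

Original: g = 0.295, ΔT = 0.545/(1−0.295) = 0.7730 K.
With doubled cloud: g' = 0.458, ΔT' = 0.545/(1−0.458) = 1.0055 K.
Change = 1.0055 − 0.7730 = 0.23 K.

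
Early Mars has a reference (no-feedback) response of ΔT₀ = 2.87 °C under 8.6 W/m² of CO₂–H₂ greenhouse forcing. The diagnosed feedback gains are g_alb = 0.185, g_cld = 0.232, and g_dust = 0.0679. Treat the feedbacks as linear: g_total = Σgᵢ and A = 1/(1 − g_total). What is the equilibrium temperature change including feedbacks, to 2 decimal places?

5.57 °C

Total gain g = 0.185 + 0.232 + 0.0679 = 0.4849.
Amplification A = 1/(1 − 0.4849) = 1.941.
ΔT = 2.87 × 1.941 = 5.57 °C.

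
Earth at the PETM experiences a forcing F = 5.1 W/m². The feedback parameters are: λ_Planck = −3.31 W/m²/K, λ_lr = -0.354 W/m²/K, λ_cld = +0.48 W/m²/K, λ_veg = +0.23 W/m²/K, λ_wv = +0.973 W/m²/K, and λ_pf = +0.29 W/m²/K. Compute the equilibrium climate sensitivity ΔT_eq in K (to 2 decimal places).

3.02 K

Net feedback parameter λ = (−3.31) + (-0.354) + (+0.48) + (+0.23) + (+0.973) + (+0.29) = -1.691 W/m²/K.
ΔT = −F/λ = −5.1/(-1.691) = 3.02 K.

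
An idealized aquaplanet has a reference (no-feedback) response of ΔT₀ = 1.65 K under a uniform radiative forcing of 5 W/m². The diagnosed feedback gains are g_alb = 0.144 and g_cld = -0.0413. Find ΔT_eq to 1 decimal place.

Total gain g = 0.144 − 0.0413 = 0.1027.
Amplification A = 1/(1 − 0.1027) = 1.114.
ΔT = 1.65 × 1.114 = 1.8 K.

1.8 K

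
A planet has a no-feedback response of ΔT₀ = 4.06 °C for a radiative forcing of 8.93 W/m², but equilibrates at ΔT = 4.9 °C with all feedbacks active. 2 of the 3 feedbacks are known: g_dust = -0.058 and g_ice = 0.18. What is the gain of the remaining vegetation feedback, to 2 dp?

0.05

Amplification A = ΔT/ΔT₀ = 4.9/4.06 = 1.207.
Total gain g = 1 − 1/A = 1 − 1/1.207 = 0.1715.
Known gains sum to -0.058 + 0.18 = 0.122.
g_veg = 0.1715 − 0.122 = 0.05.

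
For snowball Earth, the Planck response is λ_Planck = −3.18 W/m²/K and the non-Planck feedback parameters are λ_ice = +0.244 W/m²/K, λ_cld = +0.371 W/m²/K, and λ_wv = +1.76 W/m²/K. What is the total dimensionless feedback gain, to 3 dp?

Convert to gains: g_ice = 0.244/3.18 = 0.07673; g_cld = 0.371/3.18 = 0.1167; g_wv = 1.76/3.18 = 0.5535.
Total gain g = 0.74693.

0.747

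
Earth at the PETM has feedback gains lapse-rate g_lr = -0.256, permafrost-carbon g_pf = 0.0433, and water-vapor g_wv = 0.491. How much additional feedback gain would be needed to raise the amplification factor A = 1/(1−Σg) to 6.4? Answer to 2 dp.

Current total gain = 0.2783.
Target gain for A = 6.4: g* = 1 − 1/6.4 = 0.8438.
Additional gain needed = 0.8438 − 0.2783 = 0.57.

0.57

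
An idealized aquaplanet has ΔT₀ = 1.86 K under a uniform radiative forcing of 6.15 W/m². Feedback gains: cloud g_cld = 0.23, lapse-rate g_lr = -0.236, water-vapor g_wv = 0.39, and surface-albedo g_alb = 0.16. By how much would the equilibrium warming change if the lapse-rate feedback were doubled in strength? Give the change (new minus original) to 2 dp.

Original: g = 0.544, ΔT = 1.86/(1−0.544) = 4.0789 K.
With doubled lapse-rate: g' = 0.308, ΔT' = 1.86/(1−0.308) = 2.6879 K.
Change = 2.6879 − 4.0789 = -1.39 K.

-1.39 K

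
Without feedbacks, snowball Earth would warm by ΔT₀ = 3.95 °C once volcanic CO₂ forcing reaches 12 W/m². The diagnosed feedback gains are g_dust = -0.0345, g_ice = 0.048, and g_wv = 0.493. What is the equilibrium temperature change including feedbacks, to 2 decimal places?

8.00 °C

Total gain g = -0.0345 + 0.048 + 0.493 = 0.5065.
Amplification A = 1/(1 − 0.5065) = 2.026.
ΔT = 3.95 × 2.026 = 8.00 °C.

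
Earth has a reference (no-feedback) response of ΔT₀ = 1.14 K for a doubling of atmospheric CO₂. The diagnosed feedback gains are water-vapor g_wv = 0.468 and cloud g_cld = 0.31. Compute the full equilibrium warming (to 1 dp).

Total gain g = 0.468 + 0.31 = 0.778.
Amplification A = 1/(1 − 0.778) = 4.505.
ΔT = 1.14 × 4.505 = 5.1 K.

5.1 K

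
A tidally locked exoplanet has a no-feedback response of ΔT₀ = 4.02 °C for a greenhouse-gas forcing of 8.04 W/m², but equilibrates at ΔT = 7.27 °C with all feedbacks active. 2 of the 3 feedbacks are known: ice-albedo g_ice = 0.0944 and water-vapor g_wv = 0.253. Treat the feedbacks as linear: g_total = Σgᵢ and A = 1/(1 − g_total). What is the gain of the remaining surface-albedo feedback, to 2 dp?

0.10

Amplification A = ΔT/ΔT₀ = 7.27/4.02 = 1.808.
Total gain g = 1 − 1/A = 1 − 1/1.808 = 0.4469.
Known gains sum to 0.0944 + 0.253 = 0.3474.
g_alb = 0.4469 − 0.3474 = 0.10.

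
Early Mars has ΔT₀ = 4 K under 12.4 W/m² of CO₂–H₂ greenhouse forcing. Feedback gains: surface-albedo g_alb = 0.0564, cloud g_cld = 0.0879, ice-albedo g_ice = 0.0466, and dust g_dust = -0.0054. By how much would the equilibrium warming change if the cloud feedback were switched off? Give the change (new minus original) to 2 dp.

-0.48 K

Original: g = 0.1855, ΔT = 4/(1−0.1855) = 4.9110 K.
Without cloud: g' = 0.0976, ΔT' = 4/(1−0.0976) = 4.4326 K.
Change = 4.4326 − 4.9110 = -0.48 K.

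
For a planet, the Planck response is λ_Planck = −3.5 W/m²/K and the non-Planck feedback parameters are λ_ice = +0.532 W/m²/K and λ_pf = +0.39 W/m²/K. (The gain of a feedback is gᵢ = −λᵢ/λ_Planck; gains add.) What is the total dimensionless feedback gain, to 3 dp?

Convert to gains: g_ice = 0.532/3.5 = 0.152; g_pf = 0.39/3.5 = 0.1114.
Total gain g = 0.2634.

0.263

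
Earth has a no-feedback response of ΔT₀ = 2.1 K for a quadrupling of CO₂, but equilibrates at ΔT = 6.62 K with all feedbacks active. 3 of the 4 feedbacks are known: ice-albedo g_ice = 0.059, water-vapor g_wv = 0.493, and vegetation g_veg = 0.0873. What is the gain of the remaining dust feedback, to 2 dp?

0.04

Amplification A = ΔT/ΔT₀ = 6.62/2.1 = 3.152.
Total gain g = 1 − 1/A = 1 − 1/3.152 = 0.6827.
Known gains sum to 0.059 + 0.493 + 0.0873 = 0.6393.
g_dust = 0.6827 − 0.6393 = 0.04.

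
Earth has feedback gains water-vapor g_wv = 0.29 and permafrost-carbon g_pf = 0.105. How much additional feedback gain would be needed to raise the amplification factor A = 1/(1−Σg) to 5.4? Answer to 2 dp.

Current total gain = 0.395.
Target gain for A = 5.4: g* = 1 − 1/5.4 = 0.8148.
Additional gain needed = 0.8148 − 0.395 = 0.42.

0.42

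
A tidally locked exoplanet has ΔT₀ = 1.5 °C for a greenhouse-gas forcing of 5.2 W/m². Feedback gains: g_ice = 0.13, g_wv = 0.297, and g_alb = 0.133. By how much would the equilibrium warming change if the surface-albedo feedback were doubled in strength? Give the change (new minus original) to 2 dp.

1.48 °C

Original: g = 0.56, ΔT = 1.5/(1−0.56) = 3.4091 °C.
With doubled surface-albedo: g' = 0.693, ΔT' = 1.5/(1−0.693) = 4.8860 °C.
Change = 4.8860 − 3.4091 = 1.48 °C.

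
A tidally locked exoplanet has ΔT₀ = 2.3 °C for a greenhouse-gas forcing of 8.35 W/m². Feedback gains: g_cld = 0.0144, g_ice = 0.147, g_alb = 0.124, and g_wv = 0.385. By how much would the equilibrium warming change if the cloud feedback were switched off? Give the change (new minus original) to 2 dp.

-0.29 °C

Original: g = 0.6704, ΔT = 2.3/(1−0.6704) = 6.9782 °C.
Without cloud: g' = 0.656, ΔT' = 2.3/(1−0.656) = 6.6860 °C.
Change = 6.6860 − 6.9782 = -0.29 °C.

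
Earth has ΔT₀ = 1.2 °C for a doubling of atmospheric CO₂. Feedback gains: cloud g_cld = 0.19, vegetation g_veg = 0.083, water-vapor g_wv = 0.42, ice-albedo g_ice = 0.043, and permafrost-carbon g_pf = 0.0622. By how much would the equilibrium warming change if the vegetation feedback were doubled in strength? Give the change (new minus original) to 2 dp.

4.15 °C

Original: g = 0.7982, ΔT = 1.2/(1−0.7982) = 5.9465 °C.
With doubled vegetation: g' = 0.8812, ΔT' = 1.2/(1−0.8812) = 10.1010 °C.
Change = 10.1010 − 5.9465 = 4.15 °C.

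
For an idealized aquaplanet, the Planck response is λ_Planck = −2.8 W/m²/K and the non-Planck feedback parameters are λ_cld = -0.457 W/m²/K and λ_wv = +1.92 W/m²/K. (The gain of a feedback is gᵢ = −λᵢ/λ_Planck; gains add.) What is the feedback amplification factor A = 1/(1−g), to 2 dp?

2.09

Convert to gains: g_cld = -0.457/2.8 = -0.1632; g_wv = 1.92/2.8 = 0.6857.
Total gain g = 0.5225.
A = 1/(1 − 0.5225) = 2.09.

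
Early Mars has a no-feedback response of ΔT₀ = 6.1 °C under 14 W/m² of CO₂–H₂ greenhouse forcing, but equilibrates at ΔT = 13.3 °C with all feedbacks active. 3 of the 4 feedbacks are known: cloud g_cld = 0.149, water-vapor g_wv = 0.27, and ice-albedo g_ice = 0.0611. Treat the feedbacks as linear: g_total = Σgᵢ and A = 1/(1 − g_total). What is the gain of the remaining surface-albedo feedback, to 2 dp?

0.06

Amplification A = ΔT/ΔT₀ = 13.3/6.1 = 2.18.
Total gain g = 1 − 1/A = 1 − 1/2.18 = 0.5413.
Known gains sum to 0.149 + 0.27 + 0.0611 = 0.4801.
g_alb = 0.5413 − 0.4801 = 0.06.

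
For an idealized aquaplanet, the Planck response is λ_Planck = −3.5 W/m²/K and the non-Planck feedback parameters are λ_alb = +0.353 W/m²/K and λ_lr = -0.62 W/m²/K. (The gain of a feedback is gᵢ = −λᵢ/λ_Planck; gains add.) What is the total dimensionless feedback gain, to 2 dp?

-0.08

Convert to gains: g_alb = 0.353/3.5 = 0.1009; g_lr = -0.62/3.5 = -0.1771.
Total gain g = -0.0762.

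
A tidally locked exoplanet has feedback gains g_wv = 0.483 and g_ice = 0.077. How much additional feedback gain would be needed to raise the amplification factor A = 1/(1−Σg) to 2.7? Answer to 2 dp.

Current total gain = 0.56.
Target gain for A = 2.7: g* = 1 − 1/2.7 = 0.6296.
Additional gain needed = 0.6296 − 0.56 = 0.07.

0.07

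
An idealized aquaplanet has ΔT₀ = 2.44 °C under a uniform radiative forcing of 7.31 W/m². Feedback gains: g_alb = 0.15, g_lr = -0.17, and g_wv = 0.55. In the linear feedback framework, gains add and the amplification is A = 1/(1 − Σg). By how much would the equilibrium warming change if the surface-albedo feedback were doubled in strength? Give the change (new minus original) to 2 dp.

2.43 °C

Original: g = 0.53, ΔT = 2.44/(1−0.53) = 5.1915 °C.
With doubled surface-albedo: g' = 0.68, ΔT' = 2.44/(1−0.68) = 7.6250 °C.
Change = 7.6250 − 5.1915 = 2.43 °C.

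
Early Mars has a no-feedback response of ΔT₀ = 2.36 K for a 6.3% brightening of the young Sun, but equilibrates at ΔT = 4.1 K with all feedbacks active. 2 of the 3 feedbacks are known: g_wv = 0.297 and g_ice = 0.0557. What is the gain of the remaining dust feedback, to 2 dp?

0.07

Amplification A = ΔT/ΔT₀ = 4.1/2.36 = 1.737.
Total gain g = 1 − 1/A = 1 − 1/1.737 = 0.4243.
Known gains sum to 0.297 + 0.0557 = 0.3527.
g_dust = 0.4243 − 0.3527 = 0.07.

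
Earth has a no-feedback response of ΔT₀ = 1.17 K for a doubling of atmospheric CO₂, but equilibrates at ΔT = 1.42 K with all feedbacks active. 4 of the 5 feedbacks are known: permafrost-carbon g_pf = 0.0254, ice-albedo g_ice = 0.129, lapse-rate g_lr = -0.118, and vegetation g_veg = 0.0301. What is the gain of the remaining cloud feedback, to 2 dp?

0.11

Amplification A = ΔT/ΔT₀ = 1.42/1.17 = 1.214.
Total gain g = 1 − 1/A = 1 − 1/1.214 = 0.1763.
Known gains sum to 0.0254 + 0.129 − 0.118 + 0.0301 = 0.0665.
g_cld = 0.1763 − 0.0665 = 0.11.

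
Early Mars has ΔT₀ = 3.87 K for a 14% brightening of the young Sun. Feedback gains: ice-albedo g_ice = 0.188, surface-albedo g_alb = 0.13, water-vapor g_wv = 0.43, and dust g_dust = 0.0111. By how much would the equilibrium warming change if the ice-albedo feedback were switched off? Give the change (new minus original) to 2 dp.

-7.04 K

Original: g = 0.7591, ΔT = 3.87/(1−0.7591) = 16.0648 K.
Without ice-albedo: g' = 0.5711, ΔT' = 3.87/(1−0.5711) = 9.0231 K.
Change = 9.0231 − 16.0648 = -7.04 K.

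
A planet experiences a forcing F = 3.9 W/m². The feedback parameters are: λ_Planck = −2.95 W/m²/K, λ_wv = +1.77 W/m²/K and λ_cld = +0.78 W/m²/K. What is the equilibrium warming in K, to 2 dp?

Net feedback parameter λ = (−2.95) + (+1.77) + (+0.78) = -0.4 W/m²/K.
ΔT = −F/λ = −3.9/(-0.4) = 9.75 K.

9.75 K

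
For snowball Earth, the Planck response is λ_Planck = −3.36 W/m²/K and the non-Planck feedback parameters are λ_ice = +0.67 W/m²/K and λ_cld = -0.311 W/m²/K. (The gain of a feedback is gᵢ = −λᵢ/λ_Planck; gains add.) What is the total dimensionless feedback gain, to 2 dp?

Convert to gains: g_ice = 0.67/3.36 = 0.1994; g_cld = -0.311/3.36 = -0.09256.
Total gain g = 0.10684.

0.11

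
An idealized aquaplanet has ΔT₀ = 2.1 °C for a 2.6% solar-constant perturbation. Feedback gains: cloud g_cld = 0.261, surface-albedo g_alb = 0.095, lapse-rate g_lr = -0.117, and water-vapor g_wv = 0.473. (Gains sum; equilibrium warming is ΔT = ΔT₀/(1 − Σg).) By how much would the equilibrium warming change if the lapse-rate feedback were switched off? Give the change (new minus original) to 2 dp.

Original: g = 0.712, ΔT = 2.1/(1−0.712) = 7.2917 °C.
Without lapse-rate: g' = 0.829, ΔT' = 2.1/(1−0.829) = 12.2807 °C.
Change = 12.2807 − 7.2917 = 4.99 °C.

4.99 °C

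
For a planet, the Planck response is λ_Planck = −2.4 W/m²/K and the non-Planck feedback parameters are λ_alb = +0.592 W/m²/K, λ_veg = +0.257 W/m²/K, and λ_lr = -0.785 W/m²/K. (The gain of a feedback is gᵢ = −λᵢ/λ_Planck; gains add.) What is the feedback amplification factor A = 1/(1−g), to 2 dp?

1.03

Convert to gains: g_alb = 0.592/2.4 = 0.2467; g_veg = 0.257/2.4 = 0.1071; g_lr = -0.785/2.4 = -0.3271.
Total gain g = 0.0267.
A = 1/(1 − 0.0267) = 1.03.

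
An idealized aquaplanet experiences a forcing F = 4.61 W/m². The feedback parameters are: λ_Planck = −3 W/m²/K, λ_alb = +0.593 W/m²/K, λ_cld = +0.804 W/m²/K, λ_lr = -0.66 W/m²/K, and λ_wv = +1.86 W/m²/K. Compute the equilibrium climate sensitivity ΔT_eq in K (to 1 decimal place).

11.4 K

Net feedback parameter λ = (−3) + (+0.593) + (+0.804) + (-0.66) + (+1.86) = -0.403 W/m²/K.
ΔT = −F/λ = −4.61/(-0.403) = 11.4 K.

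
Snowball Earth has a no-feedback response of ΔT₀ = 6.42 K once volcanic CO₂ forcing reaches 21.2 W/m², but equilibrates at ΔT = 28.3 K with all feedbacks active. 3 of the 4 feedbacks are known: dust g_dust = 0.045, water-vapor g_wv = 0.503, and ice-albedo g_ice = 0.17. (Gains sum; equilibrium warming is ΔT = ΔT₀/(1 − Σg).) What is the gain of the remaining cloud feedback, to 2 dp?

Amplification A = ΔT/ΔT₀ = 28.3/6.42 = 4.408.
Total gain g = 1 − 1/A = 1 − 1/4.408 = 0.7731.
Known gains sum to 0.045 + 0.503 + 0.17 = 0.718.
g_cld = 0.7731 − 0.718 = 0.06.

0.06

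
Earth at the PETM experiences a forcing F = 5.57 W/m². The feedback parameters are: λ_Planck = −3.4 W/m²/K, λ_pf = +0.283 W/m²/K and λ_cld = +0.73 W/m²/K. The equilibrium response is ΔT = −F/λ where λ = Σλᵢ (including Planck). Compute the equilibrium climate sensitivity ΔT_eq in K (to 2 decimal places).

Net feedback parameter λ = (−3.4) + (+0.283) + (+0.73) = -2.387 W/m²/K.
ΔT = −F/λ = −5.57/(-2.387) = 2.33 K.

2.33 K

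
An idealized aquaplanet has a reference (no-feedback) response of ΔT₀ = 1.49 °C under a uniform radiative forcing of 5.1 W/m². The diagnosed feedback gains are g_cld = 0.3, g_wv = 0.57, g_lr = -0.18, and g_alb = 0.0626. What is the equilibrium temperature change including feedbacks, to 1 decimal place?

Total gain g = 0.3 + 0.57 − 0.18 + 0.0626 = 0.7526.
Amplification A = 1/(1 − 0.7526) = 4.042.
ΔT = 1.49 × 4.042 = 6.0 °C.

6.0 °C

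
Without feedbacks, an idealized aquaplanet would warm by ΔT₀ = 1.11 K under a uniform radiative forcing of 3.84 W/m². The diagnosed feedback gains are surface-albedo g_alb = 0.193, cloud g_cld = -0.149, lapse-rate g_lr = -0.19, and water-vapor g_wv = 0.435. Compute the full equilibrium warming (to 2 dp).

1.56 K

Total gain g = 0.193 − 0.149 − 0.19 + 0.435 = 0.289.
Amplification A = 1/(1 − 0.289) = 1.406.
ΔT = 1.11 × 1.406 = 1.56 K.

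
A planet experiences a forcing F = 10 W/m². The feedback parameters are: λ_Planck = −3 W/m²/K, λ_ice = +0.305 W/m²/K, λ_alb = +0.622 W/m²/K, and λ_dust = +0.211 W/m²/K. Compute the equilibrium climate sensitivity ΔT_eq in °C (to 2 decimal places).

5.37 °C

Net feedback parameter λ = (−3) + (+0.305) + (+0.622) + (+0.211) = -1.862 W/m²/K.
ΔT = −F/λ = −10/(-1.862) = 5.37 °C.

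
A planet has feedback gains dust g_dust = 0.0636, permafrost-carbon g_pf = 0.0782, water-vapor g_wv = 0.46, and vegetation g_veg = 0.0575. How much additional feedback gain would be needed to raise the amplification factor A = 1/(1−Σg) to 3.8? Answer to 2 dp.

Current total gain = 0.6593.
Target gain for A = 3.8: g* = 1 − 1/3.8 = 0.7368.
Additional gain needed = 0.7368 − 0.6593 = 0.08.

0.08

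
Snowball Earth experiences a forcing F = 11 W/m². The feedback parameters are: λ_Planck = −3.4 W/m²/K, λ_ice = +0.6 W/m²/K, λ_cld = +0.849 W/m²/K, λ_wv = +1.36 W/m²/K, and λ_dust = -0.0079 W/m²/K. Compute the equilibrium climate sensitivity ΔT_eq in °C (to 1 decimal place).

Net feedback parameter λ = (−3.4) + (+0.6) + (+0.849) + (+1.36) + (-0.0079) = -0.5989 W/m²/K.
ΔT = −F/λ = −11/(-0.5989) = 18.4 °C.

18.4 °C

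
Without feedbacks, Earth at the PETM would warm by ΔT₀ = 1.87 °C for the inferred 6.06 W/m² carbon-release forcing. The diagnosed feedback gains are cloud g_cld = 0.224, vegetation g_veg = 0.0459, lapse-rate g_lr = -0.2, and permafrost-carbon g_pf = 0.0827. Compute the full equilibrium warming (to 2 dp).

2.21 °C

Total gain g = 0.224 + 0.0459 − 0.2 + 0.0827 = 0.1526.
Amplification A = 1/(1 − 0.1526) = 1.18.
ΔT = 1.87 × 1.18 = 2.21 °C.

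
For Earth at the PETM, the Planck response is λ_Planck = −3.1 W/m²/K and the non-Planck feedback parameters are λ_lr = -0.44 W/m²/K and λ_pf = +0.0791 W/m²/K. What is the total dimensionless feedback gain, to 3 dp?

Convert to gains: g_lr = -0.44/3.1 = -0.1419; g_pf = 0.0791/3.1 = 0.02552.
Total gain g = -0.11638.

-0.116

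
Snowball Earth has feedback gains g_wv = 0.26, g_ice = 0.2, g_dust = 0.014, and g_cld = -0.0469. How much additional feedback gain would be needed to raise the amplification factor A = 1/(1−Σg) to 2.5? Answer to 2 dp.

Current total gain = 0.4271.
Target gain for A = 2.5: g* = 1 − 1/2.5 = 0.6.
Additional gain needed = 0.6 − 0.4271 = 0.17.

0.17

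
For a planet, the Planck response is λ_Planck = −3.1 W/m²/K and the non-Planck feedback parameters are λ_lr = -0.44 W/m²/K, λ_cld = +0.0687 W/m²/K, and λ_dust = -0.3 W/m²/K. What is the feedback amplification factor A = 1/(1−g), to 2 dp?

Convert to gains: g_lr = -0.44/3.1 = -0.1419; g_cld = 0.0687/3.1 = 0.02216; g_dust = -0.3/3.1 = -0.09677.
Total gain g = -0.21651.
A = 1/(1 + 0.21651) = 0.82.

0.82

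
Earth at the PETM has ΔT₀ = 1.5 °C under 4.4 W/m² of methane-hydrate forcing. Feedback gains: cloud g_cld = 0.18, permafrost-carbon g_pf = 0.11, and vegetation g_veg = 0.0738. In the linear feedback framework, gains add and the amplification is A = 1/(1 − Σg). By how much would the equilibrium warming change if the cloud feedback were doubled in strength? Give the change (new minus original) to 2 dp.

Original: g = 0.3638, ΔT = 1.5/(1−0.3638) = 2.3577 °C.
With doubled cloud: g' = 0.5438, ΔT' = 1.5/(1−0.5438) = 3.2880 °C.
Change = 3.2880 − 2.3577 = 0.93 °C.

0.93 °C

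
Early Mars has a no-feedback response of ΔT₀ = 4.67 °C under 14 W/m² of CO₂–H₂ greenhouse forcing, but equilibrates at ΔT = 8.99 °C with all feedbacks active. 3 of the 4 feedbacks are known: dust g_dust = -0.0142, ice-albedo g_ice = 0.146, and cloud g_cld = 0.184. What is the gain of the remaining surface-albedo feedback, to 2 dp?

Amplification A = ΔT/ΔT₀ = 8.99/4.67 = 1.925.
Total gain g = 1 − 1/A = 1 − 1/1.925 = 0.4805.
Known gains sum to -0.0142 + 0.146 + 0.184 = 0.3158.
g_alb = 0.4805 − 0.3158 = 0.16.

0.16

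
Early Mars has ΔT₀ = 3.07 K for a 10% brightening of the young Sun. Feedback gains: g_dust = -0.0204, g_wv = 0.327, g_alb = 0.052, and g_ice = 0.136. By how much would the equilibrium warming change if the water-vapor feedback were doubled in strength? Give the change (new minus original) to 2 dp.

11.13 K

Original: g = 0.4946, ΔT = 3.07/(1−0.4946) = 6.0744 K.
With doubled water-vapor: g' = 0.8216, ΔT' = 3.07/(1−0.8216) = 17.2085 K.
Change = 17.2085 − 6.0744 = 11.13 K.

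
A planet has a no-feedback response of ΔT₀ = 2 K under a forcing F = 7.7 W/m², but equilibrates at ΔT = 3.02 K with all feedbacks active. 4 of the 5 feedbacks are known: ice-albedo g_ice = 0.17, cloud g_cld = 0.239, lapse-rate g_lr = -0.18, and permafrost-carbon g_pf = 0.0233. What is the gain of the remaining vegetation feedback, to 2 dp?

0.09

Amplification A = ΔT/ΔT₀ = 3.02/2 = 1.51.
Total gain g = 1 − 1/A = 1 − 1/1.51 = 0.3377.
Known gains sum to 0.17 + 0.239 − 0.18 + 0.0233 = 0.2523.
g_veg = 0.3377 − 0.2523 = 0.09.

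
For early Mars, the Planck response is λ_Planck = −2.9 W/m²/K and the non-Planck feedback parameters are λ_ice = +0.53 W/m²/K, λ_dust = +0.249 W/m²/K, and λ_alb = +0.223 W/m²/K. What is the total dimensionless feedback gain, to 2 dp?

Convert to gains: g_ice = 0.53/2.9 = 0.1828; g_dust = 0.249/2.9 = 0.08586; g_alb = 0.223/2.9 = 0.0769.
Total gain g = 0.34556.

0.35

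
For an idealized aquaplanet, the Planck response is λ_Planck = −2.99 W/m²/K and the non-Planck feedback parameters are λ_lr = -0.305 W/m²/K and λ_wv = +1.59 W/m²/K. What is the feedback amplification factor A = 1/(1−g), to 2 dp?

1.75

Convert to gains: g_lr = -0.305/2.99 = -0.102; g_wv = 1.59/2.99 = 0.5318.
Total gain g = 0.4298.
A = 1/(1 − 0.4298) = 1.75.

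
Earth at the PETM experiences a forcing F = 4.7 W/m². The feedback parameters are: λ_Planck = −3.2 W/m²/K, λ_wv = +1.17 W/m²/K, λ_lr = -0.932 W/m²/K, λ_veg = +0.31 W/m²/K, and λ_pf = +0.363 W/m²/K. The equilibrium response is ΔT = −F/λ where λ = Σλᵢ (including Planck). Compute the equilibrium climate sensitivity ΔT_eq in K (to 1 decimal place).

2.1 K

Net feedback parameter λ = (−3.2) + (+1.17) + (-0.932) + (+0.31) + (+0.363) = -2.289 W/m²/K.
ΔT = −F/λ = −4.7/(-2.289) = 2.1 K.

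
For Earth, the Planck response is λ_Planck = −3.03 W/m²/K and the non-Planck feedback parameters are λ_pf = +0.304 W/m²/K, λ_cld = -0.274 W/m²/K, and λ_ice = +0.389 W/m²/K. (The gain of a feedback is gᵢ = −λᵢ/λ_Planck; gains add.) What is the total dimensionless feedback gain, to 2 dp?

0.14

Convert to gains: g_pf = 0.304/3.03 = 0.1003; g_cld = -0.274/3.03 = -0.09043; g_ice = 0.389/3.03 = 0.1284.
Total gain g = 0.13827.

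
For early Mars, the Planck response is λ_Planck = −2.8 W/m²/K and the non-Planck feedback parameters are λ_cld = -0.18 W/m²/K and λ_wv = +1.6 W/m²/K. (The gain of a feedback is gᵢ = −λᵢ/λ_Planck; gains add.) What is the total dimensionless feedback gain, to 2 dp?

Convert to gains: g_cld = -0.18/2.8 = -0.06429; g_wv = 1.6/2.8 = 0.5714.
Total gain g = 0.50711.

0.51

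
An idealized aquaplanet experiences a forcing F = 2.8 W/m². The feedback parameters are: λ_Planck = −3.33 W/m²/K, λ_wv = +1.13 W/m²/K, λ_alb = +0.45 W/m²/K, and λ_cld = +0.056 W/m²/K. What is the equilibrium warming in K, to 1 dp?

1.7 K

Net feedback parameter λ = (−3.33) + (+1.13) + (+0.45) + (+0.056) = -1.694 W/m²/K.
ΔT = −F/λ = −2.8/(-1.694) = 1.7 K.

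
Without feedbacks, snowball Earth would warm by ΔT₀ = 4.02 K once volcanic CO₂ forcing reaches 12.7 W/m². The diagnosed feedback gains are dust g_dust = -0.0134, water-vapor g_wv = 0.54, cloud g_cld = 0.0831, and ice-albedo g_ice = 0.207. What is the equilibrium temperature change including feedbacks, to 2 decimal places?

21.93 K

Total gain g = -0.0134 + 0.54 + 0.0831 + 0.207 = 0.8167.
Amplification A = 1/(1 − 0.8167) = 5.456.
ΔT = 4.02 × 5.456 = 21.93 K.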